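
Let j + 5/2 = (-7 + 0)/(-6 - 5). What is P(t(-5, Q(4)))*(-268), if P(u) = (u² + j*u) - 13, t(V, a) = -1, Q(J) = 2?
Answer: 29882/11 ≈ 2716.5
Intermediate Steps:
j = -41/22 (j = -5/2 + (-7 + 0)/(-6 - 5) = -5/2 - 7/(-11) = -5/2 - 7*(-1/11) = -5/2 + 7/11 = -41/22 ≈ -1.8636)
P(u) = -13 + u² - 41*u/22 (P(u) = (u² - 41*u/22) - 13 = -13 + u² - 41*u/22)
P(t(-5, Q(4)))*(-268) = (-13 + (-1)² - 41/22*(-1))*(-268) = (-13 + 1 + 41/22)*(-268) = -223/22*(-268) = 29882/11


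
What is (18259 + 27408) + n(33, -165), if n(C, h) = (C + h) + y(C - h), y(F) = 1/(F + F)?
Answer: 18031861/396 ≈ 45535.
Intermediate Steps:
y(F) = 1/(2*F)
n(C, h) = C + h + 1/(2*(C - h)) (n(C, h) = (C + h) + 1/(2*(C - h)) = C + h + 1/(2*(C - h)))
(18259 + 27408) + n(33, -165) = (18259 + 27408) + (1/2 + (33 - 165)*(33 - 1*(-165)))/(33 - 1*(-165)) = 45667 + (1/2 - 132*(33 + 165))/(33 + 165) = 45667 + (1/2 - 132*198)/198 = 45667 + (1/2 - 26136)/198 = 45667 + (1/198)*(-52271/2) = 45667 - 52271/396 = 18031861/396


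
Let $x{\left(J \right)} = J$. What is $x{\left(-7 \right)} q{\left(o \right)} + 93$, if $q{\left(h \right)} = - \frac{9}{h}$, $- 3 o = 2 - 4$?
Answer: $\frac{375}{2} \approx 187.5$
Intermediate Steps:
$o = \frac{2}{3}$ ($o = - \frac{2 - 4}{3} = \left(- \frac{1}{3}\right) \left(-2\right) = \frac{2}{3} \approx 0.66667$)
$x{\left(-7 \right)} q{\left(o \right)} + 93 = - 7 \left(- \frac{9}{\frac{2}{3}}\right) + 93 = - 7 \left(\left(-9\right) \frac{3}{2}\right) + 93 = \left(-7\right) \left(- \frac{27}{2}\right) + 93 = \frac{189}{2} + 93 = \frac{375}{2}$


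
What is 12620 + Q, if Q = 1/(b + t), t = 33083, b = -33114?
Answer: 391219/31 ≈ 12620.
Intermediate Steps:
Q = -1/31 (Q = 1/(-33114 + 33083) = 1/(-31) = -1/31 ≈ -0.032258)
12620 + Q = 12620 - 1/31 = 391219/31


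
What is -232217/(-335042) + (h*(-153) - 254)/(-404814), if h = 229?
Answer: 26457164965/33907423047 ≈ 0.78028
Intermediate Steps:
-232217/(-335042) + (h*(-153) - 254)/(-404814) = -232217/(-335042) + (229*(-153) - 254)/(-404814) = -232217*(-1/335042) + (-35037 - 254)*(-1/404814) = 232217/335042 - 35291*(-1/404814) = 232217/335042 + 35291/404814 = 26457164965/33907423047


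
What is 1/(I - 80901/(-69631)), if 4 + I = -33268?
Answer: -69631/2316681731 ≈ -3.0056e-5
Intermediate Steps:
I = -33272 (I = -4 - 33268 = -33272)
1/(I - 80901/(-69631)) = 1/(-33272 - 80901/(-69631)) = 1/(-33272 - 80901*(-1/69631)) = 1/(-33272 + 80901/69631) = 1/(-2316681731/69631) = -69631/2316681731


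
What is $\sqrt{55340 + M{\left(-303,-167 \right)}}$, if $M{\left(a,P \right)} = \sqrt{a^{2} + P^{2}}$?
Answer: $\sqrt{55340 + \sqrt{119698}} \approx 235.98$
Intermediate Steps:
$M{\left(a,P \right)} = \sqrt{P^{2} + a^{2}}$
$\sqrt{55340 + M{\left(-303,-167 \right)}} = \sqrt{55340 + \sqrt{\left(-167\right)^{2} + \left(-303\right)^{2}}} = \sqrt{55340 + \sqrt{27889 + 91809}} = \sqrt{55340 + \sqrt{119698}}$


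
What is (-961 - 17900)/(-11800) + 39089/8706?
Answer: 312727033/51365400 ≈ 6.0883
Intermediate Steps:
(-961 - 17900)/(-11800) + 39089/8706 = -18861*(-1/11800) + 39089*(1/8706) = 18861/11800 + 39089/8706 = 312727033/51365400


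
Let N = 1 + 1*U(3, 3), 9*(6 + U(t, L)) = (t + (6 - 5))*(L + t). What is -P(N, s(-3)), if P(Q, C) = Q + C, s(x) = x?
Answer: 16/3 ≈ 5.3333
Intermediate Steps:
U(t, L) = -6 + (1 + t)*(L + t)/9 (U(t, L) = -6 + ((t + (6 - 5))*(L + t))/9 = -6 + ((t + 1)*(L + t))/9 = -6 + ((1 + t)*(L + t))/9 = -6 + (1 + t)*(L + t)/9)
N = -7/3 (N = 1 + 1*(-6 + (⅑)*3 + (⅑)*3 + (⅑)*3² + (⅑)*3*3) = 1 + 1*(-6 + ⅓ + ⅓ + (⅑)*9 + 1) = 1 + 1*(-6 + ⅓ + ⅓ + 1 + 1) = 1 + 1*(-10/3) = 1 - 10/3 = -7/3 ≈ -2.3333)
P(Q, C) = C + Q
-P(N, s(-3)) = -(-3 - 7/3) = -1*(-16/3) = 16/3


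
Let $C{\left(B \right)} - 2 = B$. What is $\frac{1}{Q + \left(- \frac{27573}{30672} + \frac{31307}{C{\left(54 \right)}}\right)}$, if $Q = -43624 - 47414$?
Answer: $- \frac{71568}{6475461575} \approx -1.1052 \cdot 10^{-5}$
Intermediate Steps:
$C{\left(B \right)} = 2 + B$
$Q = -91038$ ($Q = -43624 - 47414 = -91038$)
$\frac{1}{Q + \left(- \frac{27573}{30672} + \frac{31307}{C{\left(54 \right)}}\right)} = \frac{1}{-91038 + \left(- \frac{27573}{30672} + \frac{31307}{2 + 54}\right)} = \frac{1}{-91038 + \left(\left(-27573\right) \frac{1}{30672} + \frac{31307}{56}\right)} = \frac{1}{-91038 + \left(- \frac{9191}{10224} + 31307 \cdot \frac{1}{56}\right)} = \frac{1}{-91038 + \left(- \frac{9191}{10224} + \frac{31307}{56}\right)} = \frac{1}{-91038 + \frac{39946009}{71568}} = \frac{1}{- \frac{6475461575}{71568}} = - \frac{71568}{6475461575}$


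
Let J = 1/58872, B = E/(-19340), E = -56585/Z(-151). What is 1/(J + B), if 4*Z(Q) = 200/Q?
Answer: -711615300/6287764039 ≈ -0.11317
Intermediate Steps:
Z(Q) = 50/Q (Z(Q) = (200/Q)/4 = 50/Q)
E = 1708867/10 (E = -56585/(50/(-151)) = -56585/(50*(-1/151)) = -56585/(-50/151) = -56585*(-151/50) = 1708867/10 ≈ 1.7089e+5)
B = -1708867/193400 (B = (1708867/10)/(-19340) = (1708867/10)*(-1/19340) = -1708867/193400 ≈ -8.8359)
J = 1/58872 ≈ 1.6986e-5
1/(J + B) = 1/(1/58872 - 1708867/193400) = 1/(-6287764039/711615300) = -711615300/6287764039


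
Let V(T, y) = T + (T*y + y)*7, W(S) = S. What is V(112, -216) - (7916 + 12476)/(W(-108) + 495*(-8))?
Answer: -173641550/1017 ≈ -1.7074e+5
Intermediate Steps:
V(T, y) = T + 7*y + 7*T*y (V(T, y) = T + (y + T*y)*7 = T + (7*y + 7*T*y) = T + 7*y + 7*T*y)
V(112, -216) - (7916 + 12476)/(W(-108) + 495*(-8)) = (112 + 7*(-216) + 7*112*(-216)) - (7916 + 12476)/(-108 + 495*(-8)) = (112 - 1512 - 169344) - 20392/(-108 - 3960) = -170744 - 20392/(-4068) = -170744 - 20392*(-1)/4068 = -170744 - 1*(-5098/1017) = -170744 + 5098/1017 = -173641550/1017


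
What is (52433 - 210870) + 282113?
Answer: 123676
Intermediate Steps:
(52433 - 210870) + 282113 = -158437 + 282113 = 123676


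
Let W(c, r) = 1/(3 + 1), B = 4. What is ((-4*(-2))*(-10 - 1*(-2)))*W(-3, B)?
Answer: -16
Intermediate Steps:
W(c, r) = ¼ (W(c, r) = 1/4 = ¼)
((-4*(-2))*(-10 - 1*(-2)))*W(-3, B) = ((-4*(-2))*(-10 - 1*(-2)))*(¼) = (8*(-10 + 2))*(¼) = (8*(-8))*(¼) = -64*¼ = -16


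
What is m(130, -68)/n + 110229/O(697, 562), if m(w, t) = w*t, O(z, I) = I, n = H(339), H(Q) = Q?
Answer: 32399551/190518 ≈ 170.06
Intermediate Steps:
n = 339
m(w, t) = t*w
m(130, -68)/n + 110229/O(697, 562) = -68*130/339 + 110229/562 = -8840*1/339 + 110229*(1/562) = -8840/339 + 110229/562 = 32399551/190518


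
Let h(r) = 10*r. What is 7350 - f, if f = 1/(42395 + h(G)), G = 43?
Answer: 314763749/42825 ≈ 7350.0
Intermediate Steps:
f = 1/42825 (f = 1/(42395 + 10*43) = 1/(42395 + 430) = 1/42825 ≈ 2.3351e-5)
7350 - f = 7350 - 1*1/42825 = 7350 - 1/42825 = 314763749/42825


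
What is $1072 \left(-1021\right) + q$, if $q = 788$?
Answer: $-1093724$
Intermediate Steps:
$1072 \left(-1021\right) + q = 1072 \left(-1021\right) + 788 = -1094512 + 788 = -1093724$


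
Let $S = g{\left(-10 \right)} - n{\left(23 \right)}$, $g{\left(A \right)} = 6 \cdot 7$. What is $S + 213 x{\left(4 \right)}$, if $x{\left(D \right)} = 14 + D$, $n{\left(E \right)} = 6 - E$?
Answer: $3893$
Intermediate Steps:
$g{\left(A \right)} = 42$
$S = 59$ ($S = 42 - \left(6 - 23\right) = 42 - -17 = 42 + 17 = 59$)
$S + 213 x{\left(4 \right)} = 59 + 213 \left(14 + 4\right) = 59 + 213 \cdot 18 = 59 + 3834 = 3893$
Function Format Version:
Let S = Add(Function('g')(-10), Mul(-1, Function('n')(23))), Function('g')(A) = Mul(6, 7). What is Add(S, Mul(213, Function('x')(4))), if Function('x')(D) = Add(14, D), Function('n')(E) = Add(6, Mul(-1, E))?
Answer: 3893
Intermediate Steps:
Function('g')(A) = 42
S = 59 (S = Add(42, Mul(-1, Add(6, Mul(-1, 23)))) = Add(42, Mul(-1, Add(6, -23))) = Add(42, Mul(-1, -17)) = Add(42, 17) = 59)
Add(S, Mul(213, Function('x')(4))) = Add(59, Mul(213, Add(14, 4))) = Add(59, Mul(213, 18)) = Add(59, 3834) = 3893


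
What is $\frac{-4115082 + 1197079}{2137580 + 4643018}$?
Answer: $- \frac{265273}{616418} \approx -0.43035$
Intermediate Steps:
$\frac{-4115082 + 1197079}{2137580 + 4643018} = - \frac{2918003}{6780598} = \left(-2918003\right) \frac{1}{6780598} = - \frac{265273}{616418}$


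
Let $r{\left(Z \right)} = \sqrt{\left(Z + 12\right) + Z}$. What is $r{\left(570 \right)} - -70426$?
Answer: $70426 + 24 \sqrt{2} \approx 70460.0$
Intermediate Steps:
$r{\left(Z \right)} = \sqrt{12 + 2 Z}$ ($r{\left(Z \right)} = \sqrt{\left(12 + Z\right) + Z} = \sqrt{12 + 2 Z}$)
$r{\left(570 \right)} - -70426 = \sqrt{12 + 2 \cdot 570} - -70426 = \sqrt{12 + 1140} + 70426 = \sqrt{1152} + 70426 = 24 \sqrt{2} + 70426 = 70426 + 24 \sqrt{2}$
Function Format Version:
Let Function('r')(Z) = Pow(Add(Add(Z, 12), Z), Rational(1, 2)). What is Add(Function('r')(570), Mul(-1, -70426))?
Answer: Add(70426, Mul(24, Pow(2, Rational(1, 2)))) ≈ 70460.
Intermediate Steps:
Function('r')(Z) = Pow(Add(12, Mul(2, Z)), Rational(1, 2)) (Function('r')(Z) = Pow(Add(Add(12, Z), Z), Rational(1, 2)) = Pow(Add(12, Mul(2, Z)), Rational(1, 2)))
Add(Function('r')(570), Mul(-1, -70426)) = Add(Pow(Add(12, Mul(2, 570)), Rational(1, 2)), Mul(-1, -70426)) = Add(Pow(Add(12, 1140), Rational(1, 2)), 70426) = Add(Pow(1152, Rational(1, 2)), 70426) = Add(Mul(24, Pow(2, Rational(1, 2))), 70426) = Add(70426, Mul(24, Pow(2, Rational(1, 2))))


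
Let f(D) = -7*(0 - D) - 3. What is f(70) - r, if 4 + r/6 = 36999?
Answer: -221483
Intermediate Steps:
r = 221970 (r = -24 + 6*36999 = -24 + 221994 = 221970)
f(D) = -3 + 7*D (f(D) = -(-7)*D - 3 = 7*D - 3 = -3 + 7*D)
f(70) - r = (-3 + 7*70) - 1*221970 = (-3 + 490) - 221970 = 487 - 221970 = -221483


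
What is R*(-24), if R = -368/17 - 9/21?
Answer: 63048/119 ≈ 529.82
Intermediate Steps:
R = -2627/119 (R = -368*1/17 - 9*1/21 = -368/17 - 3/7 = -2627/119 ≈ -22.076)
R*(-24) = -2627/119*(-24) = 63048/119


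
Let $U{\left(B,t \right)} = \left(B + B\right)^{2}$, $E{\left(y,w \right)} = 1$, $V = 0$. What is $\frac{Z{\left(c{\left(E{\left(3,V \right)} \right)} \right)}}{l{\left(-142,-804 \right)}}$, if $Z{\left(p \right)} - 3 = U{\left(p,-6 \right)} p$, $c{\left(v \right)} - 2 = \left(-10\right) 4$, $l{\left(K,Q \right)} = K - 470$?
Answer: $\frac{219485}{612} \approx 358.64$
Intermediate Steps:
$l{\left(K,Q \right)} = -470 + K$
$c{\left(v \right)} = -38$ ($c{\left(v \right)} = 2 - 40 = -38$)
$U{\left(B,t \right)} = 4 B^{2}$ ($U{\left(B,t \right)} = \left(2 B\right)^{2} = 4 B^{2}$)
$Z{\left(p \right)} = 3 + 4 p^{3}$ ($Z{\left(p \right)} = 3 + 4 p^{2} p = 3 + 4 p^{3}$)
$\frac{Z{\left(c{\left(E{\left(3,V \right)} \right)} \right)}}{l{\left(-142,-804 \right)}} = \frac{3 + 4 \left(-38\right)^{3}}{-470 - 142} = \frac{3 + 4 \left(-54872\right)}{-612} = \left(3 - 219488\right) \left(- \frac{1}{612}\right) = \left(-219485\right) \left(- \frac{1}{612}\right) = \frac{219485}{612}$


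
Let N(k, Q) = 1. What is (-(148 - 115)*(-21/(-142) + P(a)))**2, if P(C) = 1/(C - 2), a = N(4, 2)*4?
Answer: 2304324/5041 ≈ 457.12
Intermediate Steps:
a = 4 (a = 1*4 = 4)
P(C) = 1/(-2 + C)
(-(148 - 115)*(-21/(-142) + P(a)))**2 = (-(148 - 115)*(-21/(-142) + 1/(-2 + 4)))**2 = (-33*(-21*(-1/142) + 1/2))**2 = (-33*(21/142 + 1/2))**2 = (-33*46/71)**2 = (-1*1518/71)**2 = (-1518/71)**2 = 2304324/5041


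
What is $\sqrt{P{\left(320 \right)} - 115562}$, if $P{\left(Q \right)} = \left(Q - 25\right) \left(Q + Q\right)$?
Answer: $\sqrt{73238} \approx 270.63$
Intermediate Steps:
$P{\left(Q \right)} = 2 Q \left(-25 + Q\right)$ ($P{\left(Q \right)} = \left(-25 + Q\right) 2 Q = 2 Q \left(-25 + Q\right)$)
$\sqrt{P{\left(320 \right)} - 115562} = \sqrt{2 \cdot 320 \left(-25 + 320\right) - 115562} = \sqrt{2 \cdot 320 \cdot 295 - 115562} = \sqrt{188800 - 115562} = \sqrt{73238}$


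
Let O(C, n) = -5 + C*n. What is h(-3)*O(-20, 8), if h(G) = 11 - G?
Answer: -2310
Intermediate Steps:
h(-3)*O(-20, 8) = (11 - 1*(-3))*(-5 - 20*8) = (11 + 3)*(-5 - 160) = 14*(-165) = -2310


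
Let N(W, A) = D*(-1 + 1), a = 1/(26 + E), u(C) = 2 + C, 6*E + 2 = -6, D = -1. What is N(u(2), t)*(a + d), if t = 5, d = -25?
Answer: 0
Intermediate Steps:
E = -4/3 (E = -⅓ + (⅙)*(-6) = -⅓ - 1 = -4/3 ≈ -1.3333)
a = 3/74 (a = 1/(26 - 4/3) = 1/(74/3) = 3/74 ≈ 0.040541)
N(W, A) = 0 (N(W, A) = -(-1 + 1) = -1*0 = 0)
N(u(2), t)*(a + d) = 0*(3/74 - 25) = 0*(-1847/74) = 0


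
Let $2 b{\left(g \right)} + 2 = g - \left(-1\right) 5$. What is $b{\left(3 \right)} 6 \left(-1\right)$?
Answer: $-18$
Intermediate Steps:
$b{\left(g \right)} = \frac{3}{2} + \frac{g}{2}$ ($b{\left(g \right)} = -1 + \frac{g - \left(-1\right) 5}{2} = -1 + \frac{g - -5}{2} = -1 + \frac{g + 5}{2} = -1 + \frac{5 + g}{2} = -1 + \left(\frac{5}{2} + \frac{g}{2}\right) = \frac{3}{2} + \frac{g}{2}$)
$b{\left(3 \right)} 6 \left(-1\right) = \left(\frac{3}{2} + \frac{1}{2} \cdot 3\right) 6 \left(-1\right) = \left(\frac{3}{2} + \frac{3}{2}\right) 6 \left(-1\right) = 3 \cdot 6 \left(-1\right) = 18 \left(-1\right) = -18$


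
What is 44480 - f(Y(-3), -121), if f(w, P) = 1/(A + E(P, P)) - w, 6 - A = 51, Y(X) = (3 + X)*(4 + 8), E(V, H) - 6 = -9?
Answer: 2135041/48 ≈ 44480.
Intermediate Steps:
E(V, H) = -3 (E(V, H) = 6 - 9 = -3)
Y(X) = 36 + 12*X (Y(X) = (3 + X)*12 = 36 + 12*X)
A = -45 (A = 6 - 1*51 = 6 - 51 = -45)
f(w, P) = -1/48 - w (f(w, P) = 1/(-45 - 3) - w = 1/(-48) - w = -1/48 - w)
44480 - f(Y(-3), -121) = 44480 - (-1/48 - (36 + 12*(-3))) = 44480 - (-1/48 - (36 - 36)) = 44480 - (-1/48 - 1*0) = 44480 - (-1/48 + 0) = 44480 - 1*(-1/48) = 44480 + 1/48 = 2135041/48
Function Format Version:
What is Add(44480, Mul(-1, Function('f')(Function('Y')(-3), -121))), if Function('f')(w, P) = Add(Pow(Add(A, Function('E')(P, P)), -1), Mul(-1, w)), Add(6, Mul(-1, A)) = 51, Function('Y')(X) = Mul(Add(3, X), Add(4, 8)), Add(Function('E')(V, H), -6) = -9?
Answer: Rational(2135041, 48) ≈ 44480.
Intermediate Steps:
Function('E')(V, H) = -3 (Function('E')(V, H) = Add(6, -9) = -3)
Function('Y')(X) = Add(36, Mul(12, X)) (Function('Y')(X) = Mul(Add(3, X), 12) = Add(36, Mul(12, X)))
A = -45 (A = Add(6, Mul(-1, 51)) = Add(6, -51) = -45)
Function('f')(w, P) = Add(Rational(-1, 48), Mul(-1, w)) (Function('f')(w, P) = Add(Pow(Add(-45, -3), -1), Mul(-1, w)) = Add(Pow(-48, -1), Mul(-1, w)) = Add(Rational(-1, 48), Mul(-1, w)))
Add(44480, Mul(-1, Function('f')(Function('Y')(-3), -121))) = Add(44480, Mul(-1, Add(Rational(-1, 48), Mul(-1, Add(36, Mul(12, -3)))))) = Add(44480, Mul(-1, Add(Rational(-1, 48), Mul(-1, Add(36, -36))))) = Add(44480, Mul(-1, Add(Rational(-1, 48), Mul(-1, 0)))) = Add(44480, Mul(-1, Add(Rational(-1, 48), 0))) = Add(44480, Mul(-1, Rational(-1, 48))) = Add(44480, Rational(1, 48)) = Rational(2135041, 48)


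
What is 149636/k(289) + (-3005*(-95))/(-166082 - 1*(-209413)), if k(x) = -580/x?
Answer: -468418756656/6282995 ≈ -74553.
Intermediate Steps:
149636/k(289) + (-3005*(-95))/(-166082 - 1*(-209413)) = 149636/((-580/289)) + (-3005*(-95))/(-166082 - 1*(-209413)) = 149636/((-580*1/289)) + 285475/(-166082 + 209413) = 149636/(-580/289) + 285475/43331 = 149636*(-289/580) + 285475*(1/43331) = -10811201/145 + 285475/43331 = -468418756656/6282995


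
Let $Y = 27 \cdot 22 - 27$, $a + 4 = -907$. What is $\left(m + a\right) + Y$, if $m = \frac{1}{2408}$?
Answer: $- \frac{828351}{2408} \approx -344.0$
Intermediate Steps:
$a = -911$ ($a = -4 - 907 = -911$)
$Y = 567$ ($Y = 594 - 27 = 567$)
$m = \frac{1}{2408} \approx 0.00041528$
$\left(m + a\right) + Y = \left(\frac{1}{2408} - 911\right) + 567 = - \frac{2193687}{2408} + 567 = - \frac{828351}{2408}$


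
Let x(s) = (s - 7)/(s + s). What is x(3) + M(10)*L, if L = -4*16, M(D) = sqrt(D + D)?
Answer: -2/3 - 128*sqrt(5) ≈ -286.88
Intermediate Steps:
M(D) = sqrt(2)*sqrt(D) (M(D) = sqrt(2*D) = sqrt(2)*sqrt(D))
x(s) = (-7 + s)/(2*s) (x(s) = (-7 + s)/((2*s)) = (-7 + s)*(1/(2*s)) = (-7 + s)/(2*s))
L = -64
x(3) + M(10)*L = (1/2)*(-7 + 3)/3 + (sqrt(2)*sqrt(10))*(-64) = (1/2)*(1/3)*(-4) + (2*sqrt(5))*(-64) = -2/3 - 128*sqrt(5)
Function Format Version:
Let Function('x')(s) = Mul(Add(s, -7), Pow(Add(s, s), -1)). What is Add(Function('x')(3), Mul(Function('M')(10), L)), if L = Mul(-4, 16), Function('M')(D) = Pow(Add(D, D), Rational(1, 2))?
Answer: Add(Rational(-2, 3), Mul(-128, Pow(5, Rational(1, 2)))) ≈ -286.88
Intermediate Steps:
Function('M')(D) = Mul(Pow(2, Rational(1, 2)), Pow(D, Rational(1, 2))) (Function('M')(D) = Pow(Mul(2, D), Rational(1, 2)) = Mul(Pow(2, Rational(1, 2)), Pow(D, Rational(1, 2))))
Function('x')(s) = Mul(Rational(1, 2), Pow(s, -1), Add(-7, s)) (Function('x')(s) = Mul(Add(-7, s), Pow(Mul(2, s), -1)) = Mul(Add(-7, s), Mul(Rational(1, 2), Pow(s, -1))) = Mul(Rational(1, 2), Pow(s, -1), Add(-7, s)))
L = -64
Add(Function('x')(3), Mul(Function('M')(10), L)) = Add(Mul(Rational(1, 2), Pow(3, -1), Add(-7, 3)), Mul(Mul(Pow(2, Rational(1, 2)), Pow(10, Rational(1, 2))), -64)) = Add(Mul(Rational(1, 2), Rational(1, 3), -4), Mul(Mul(2, Pow(5, Rational(1, 2))), -64)) = Add(Rational(-2, 3), Mul(-128, Pow(5, Rational(1, 2))))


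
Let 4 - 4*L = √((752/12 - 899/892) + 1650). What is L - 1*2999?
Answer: -2998 - √3064286931/5352 ≈ -3008.3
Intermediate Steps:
L = 1 - √3064286931/5352 (L = 1 - √((752/12 - 899/892) + 1650)/4 = 1 - √((752*(1/12) - 899*1/892) + 1650)/4 = 1 - √((188/3 - 899/892) + 1650)/4 = 1 - √(164999/2676 + 1650)/4 = 1 - √3064286931/5352 ≈ -9.3430)
L - 1*2999 = (1 - √3064286931/5352) - 1*2999 = (1 - √3064286931/5352) - 2999 = -2998 - √3064286931/5352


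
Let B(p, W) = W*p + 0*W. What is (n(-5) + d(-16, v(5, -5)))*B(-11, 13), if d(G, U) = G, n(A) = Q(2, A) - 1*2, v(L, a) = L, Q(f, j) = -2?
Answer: 2860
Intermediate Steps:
B(p, W) = W*p (B(p, W) = W*p + 0 = W*p)
n(A) = -4 (n(A) = -2 - 1*2 = -2 - 2 = -4)
(n(-5) + d(-16, v(5, -5)))*B(-11, 13) = (-4 - 16)*(13*(-11)) = -20*(-143) = 2860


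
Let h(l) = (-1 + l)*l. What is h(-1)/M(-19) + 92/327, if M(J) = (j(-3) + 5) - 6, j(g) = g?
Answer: -143/654 ≈ -0.21865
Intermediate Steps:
h(l) = l*(-1 + l)
M(J) = -4 (M(J) = (-3 + 5) - 6 = 2 - 6 = -4)
h(-1)/M(-19) + 92/327 = -(-1 - 1)/(-4) + 92/327 = -1*(-2)*(-¼) + 92*(1/327) = 2*(-¼) + 92/327 = -½ + 92/327 = -143/654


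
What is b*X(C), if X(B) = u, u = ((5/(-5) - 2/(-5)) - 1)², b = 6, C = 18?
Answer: 384/25 ≈ 15.360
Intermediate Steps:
u = 64/25 (u = ((5*(-⅕) - 2*(-⅕)) - 1)² = ((-1 + ⅖) - 1)² = (-⅗ - 1)² = (-8/5)² = 64/25 ≈ 2.5600)
X(B) = 64/25
b*X(C) = 6*(64/25) = 384/25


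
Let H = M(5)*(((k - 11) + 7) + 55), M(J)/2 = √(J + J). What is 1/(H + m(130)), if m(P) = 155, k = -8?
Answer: -31/9987 + 86*√10/49935 ≈ 0.0023422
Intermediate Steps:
M(J) = 2*√2*√J (M(J) = 2*√(J + J) = 2*√(2*J) = 2*(√2*√J) = 2*√2*√J)
H = 86*√10 (H = (2*√2*√5)*(((-8 - 11) + 7) + 55) = (2*√10)*((-19 + 7) + 55) = (2*√10)*(-12 + 55) = (2*√10)*43 = 86*√10 ≈ 271.96)
1/(H + m(130)) = 1/(86*√10 + 155) = 1/(155 + 86*√10)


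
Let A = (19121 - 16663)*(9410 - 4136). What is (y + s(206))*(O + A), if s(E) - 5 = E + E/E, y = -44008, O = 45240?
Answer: -569730426672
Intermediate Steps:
A = 12963492 (A = 2458*5274 = 12963492)
s(E) = 6 + E (s(E) = 5 + (E + E/E) = 5 + (E + 1) = 5 + (1 + E) = 6 + E)
(y + s(206))*(O + A) = (-44008 + (6 + 206))*(45240 + 12963492) = (-44008 + 212)*13008732 = -43796*13008732 = -569730426672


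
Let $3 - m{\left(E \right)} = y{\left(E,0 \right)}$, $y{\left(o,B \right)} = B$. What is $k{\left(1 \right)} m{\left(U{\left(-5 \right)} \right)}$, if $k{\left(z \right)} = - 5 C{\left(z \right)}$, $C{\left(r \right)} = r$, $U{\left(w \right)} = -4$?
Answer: $-15$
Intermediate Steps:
$m{\left(E \right)} = 3$ ($m{\left(E \right)} = 3 - 0 = 3 + 0 = 3$)
$k{\left(z \right)} = - 5 z$
$k{\left(1 \right)} m{\left(U{\left(-5 \right)} \right)} = \left(-5\right) 1 \cdot 3 = \left(-5\right) 3 = -15$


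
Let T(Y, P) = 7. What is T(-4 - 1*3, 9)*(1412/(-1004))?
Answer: -2471/251 ≈ -9.8446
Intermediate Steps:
T(-4 - 1*3, 9)*(1412/(-1004)) = 7*(1412/(-1004)) = 7*(1412*(-1/1004)) = 7*(-353/251) = -2471/251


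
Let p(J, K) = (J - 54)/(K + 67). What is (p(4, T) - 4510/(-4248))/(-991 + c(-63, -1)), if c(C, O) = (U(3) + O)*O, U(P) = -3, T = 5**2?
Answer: -25315/48216924 ≈ -0.00052502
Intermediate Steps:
T = 25
p(J, K) = (-54 + J)/(67 + K)
c(C, O) = O*(-3 + O) (c(C, O) = (-3 + O)*O = O*(-3 + O))
(p(4, T) - 4510/(-4248))/(-991 + c(-63, -1)) = ((-54 + 4)/(67 + 25) - 4510/(-4248))/(-991 - (-3 - 1)) = (-50/92 - 4510*(-1/4248))/(-991 - 1*(-4)) = ((1/92)*(-50) + 2255/2124)/(-991 + 4) = (-25/46 + 2255/2124)/(-987) = (25315/48852)*(-1/987) = -25315/48216924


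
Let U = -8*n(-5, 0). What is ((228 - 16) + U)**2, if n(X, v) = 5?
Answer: 29584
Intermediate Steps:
U = -40 (U = -8*5 = -40)
((228 - 16) + U)**2 = ((228 - 16) - 40)**2 = (212 - 40)**2 = 172**2 = 29584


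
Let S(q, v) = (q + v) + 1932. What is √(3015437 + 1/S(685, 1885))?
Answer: 5*√2444675567290/4502 ≈ 1736.5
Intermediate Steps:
S(q, v) = 1932 + q + v
√(3015437 + 1/S(685, 1885)) = √(3015437 + 1/(1932 + 685 + 1885)) = √(3015437 + 1/4502) = √(13575497375/4502) = 5*√2444675567290/4502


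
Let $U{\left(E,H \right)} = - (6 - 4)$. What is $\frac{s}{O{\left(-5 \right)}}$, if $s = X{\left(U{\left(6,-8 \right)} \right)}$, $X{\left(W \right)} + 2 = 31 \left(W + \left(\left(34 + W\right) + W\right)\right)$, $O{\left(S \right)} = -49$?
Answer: $- \frac{866}{49} \approx -17.673$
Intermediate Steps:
$U{\left(E,H \right)} = -2$ ($U{\left(E,H \right)} = - (6 - 4) = \left(-1\right) 2 = -2$)
$X{\left(W \right)} = 1052 + 93 W$ ($X{\left(W \right)} = -2 + 31 \left(W + \left(\left(34 + W\right) + W\right)\right) = -2 + 31 \left(W + \left(34 + 2 W\right)\right) = -2 + 31 \left(34 + 3 W\right) = -2 + \left(1054 + 93 W\right) = 1052 + 93 W$)
$s = 866$ ($s = 1052 + 93 \left(-2\right) = 1052 - 186 = 866$)
$\frac{s}{O{\left(-5 \right)}} = \frac{866}{-49} = 866 \left(- \frac{1}{49}\right) = - \frac{866}{49}$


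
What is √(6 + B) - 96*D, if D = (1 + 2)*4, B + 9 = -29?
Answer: -1152 + 4*I*√2 ≈ -1152.0 + 5.6569*I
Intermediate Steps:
B = -38 (B = -9 - 29 = -38)
D = 12 (D = 3*4 = 12)
√(6 + B) - 96*D = √(6 - 38) - 96*12 = √(-32) - 1152 = 4*I*√2 - 1152 = -1152 + 4*I*√2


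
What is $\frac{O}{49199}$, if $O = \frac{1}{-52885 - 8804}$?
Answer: $- \frac{1}{3035037111} \approx -3.2949 \cdot 10^{-10}$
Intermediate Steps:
$O = - \frac{1}{61689}$ ($O = \frac{1}{-52885 - 8804} = \frac{1}{-61689} = - \frac{1}{61689} \approx -1.621 \cdot 10^{-5}$)
$\frac{O}{49199} = - \frac{1}{61689 \cdot 49199} = \left(- \frac{1}{61689}\right) \frac{1}{49199} = - \frac{1}{3035037111}$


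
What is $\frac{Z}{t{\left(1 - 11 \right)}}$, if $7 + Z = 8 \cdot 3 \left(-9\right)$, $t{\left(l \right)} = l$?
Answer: $\frac{223}{10} \approx 22.3$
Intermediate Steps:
$Z = -223$ ($Z = -7 + 8 \cdot 3 \left(-9\right) = -7 + 24 \left(-9\right) = -7 - 216 = -223$)
$\frac{Z}{t{\left(1 - 11 \right)}} = - \frac{223}{1 - 11} = - \frac{223}{-10} = \left(-223\right) \left(- \frac{1}{10}\right) = \frac{223}{10}$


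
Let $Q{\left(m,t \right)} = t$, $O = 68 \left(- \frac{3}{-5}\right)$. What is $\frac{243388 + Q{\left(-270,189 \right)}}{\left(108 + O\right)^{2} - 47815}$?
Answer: $- \frac{6089425}{641839} \approx -9.4875$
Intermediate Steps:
$O = \frac{204}{5}$ ($O = 68 \left(\left(-3\right) \left(- \frac{1}{5}\right)\right) = 68 \cdot \frac{3}{5} = \frac{204}{5} \approx 40.8$)
$\frac{243388 + Q{\left(-270,189 \right)}}{\left(108 + O\right)^{2} - 47815} = \frac{243388 + 189}{\left(108 + \frac{204}{5}\right)^{2} - 47815} = \frac{243577}{\left(\frac{744}{5}\right)^{2} - 47815} = \frac{243577}{\frac{553536}{25} - 47815} = \frac{243577}{- \frac{641839}{25}} = 243577 \left(- \frac{25}{641839}\right) = - \frac{6089425}{641839}$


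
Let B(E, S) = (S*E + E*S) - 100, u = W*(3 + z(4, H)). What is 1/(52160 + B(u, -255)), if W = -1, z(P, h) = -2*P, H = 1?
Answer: 1/49510 ≈ 2.0198e-5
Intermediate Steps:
u = 5 (u = -(3 - 2*4) = -(3 - 8) = -1*(-5) = 5)
B(E, S) = -100 + 2*E*S (B(E, S) = (E*S + E*S) - 100 = 2*E*S - 100 = -100 + 2*E*S)
1/(52160 + B(u, -255)) = 1/(52160 + (-100 + 2*5*(-255))) = 1/(52160 + (-100 - 2550)) = 1/(52160 - 2650) = 1/49510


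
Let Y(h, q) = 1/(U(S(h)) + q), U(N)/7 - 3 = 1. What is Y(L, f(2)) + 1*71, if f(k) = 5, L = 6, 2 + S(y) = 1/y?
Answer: 2344/33 ≈ 71.030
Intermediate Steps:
S(y) = -2 + 1/y
U(N) = 28 (U(N) = 21 + 7*1 = 21 + 7 = 28)
Y(h, q) = 1/(28 + q)
Y(L, f(2)) + 1*71 = 1/(28 + 5) + 1*71 = 1/33 + 71 = 2344/33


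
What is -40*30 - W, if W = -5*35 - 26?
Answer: -999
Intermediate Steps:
W = -201 (W = -175 - 26 = -201)
-40*30 - W = -40*30 - 1*(-201) = -1200 + 201 = -999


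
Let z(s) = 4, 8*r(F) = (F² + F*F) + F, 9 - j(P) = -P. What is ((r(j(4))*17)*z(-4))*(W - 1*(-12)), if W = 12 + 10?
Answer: 101439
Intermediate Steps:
j(P) = 9 + P (j(P) = 9 - (-1)*P = 9 + P)
r(F) = F²/4 + F/8 (r(F) = ((F² + F*F) + F)/8 = ((F² + F²) + F)/8 = (2*F² + F)/8 = (F + 2*F²)/8 = F²/4 + F/8)
W = 22
((r(j(4))*17)*z(-4))*(W - 1*(-12)) = ((((9 + 4)*(1 + 2*(9 + 4))/8)*17)*4)*(22 - 1*(-12)) = ((((⅛)*13*(1 + 2*13))*17)*4)*(22 + 12) = ((((⅛)*13*(1 + 26))*17)*4)*34 = ((((⅛)*13*27)*17)*4)*34 = (((351/8)*17)*4)*34 = ((5967/8)*4)*34 = (5967/2)*34 = 101439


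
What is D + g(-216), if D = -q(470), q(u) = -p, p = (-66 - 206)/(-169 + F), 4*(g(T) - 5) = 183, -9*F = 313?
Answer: 191047/3668 ≈ 52.085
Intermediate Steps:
F = -313/9 (F = -⅑*313 = -313/9 ≈ -34.778)
g(T) = 203/4 (g(T) = 5 + (¼)*183 = 5 + 183/4 = 203/4)
p = 1224/917 (p = (-66 - 206)/(-169 - 313/9) = -272/(-1834/9) = -272*(-9/1834) = 1224/917 ≈ 1.3348)
q(u) = -1224/917 (q(u) = -1*1224/917 = -1224/917)
D = 1224/917 (D = -1*(-1224/917) = 1224/917 ≈ 1.3348)
D + g(-216) = 1224/917 + 203/4 = 191047/3668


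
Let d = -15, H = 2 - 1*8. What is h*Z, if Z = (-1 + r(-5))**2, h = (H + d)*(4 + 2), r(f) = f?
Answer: -4536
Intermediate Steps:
H = -6 (H = 2 - 8 = -6)
h = -126 (h = (-6 - 15)*(4 + 2) = -21*6 = -126)
Z = 36 (Z = (-1 - 5)**2 = (-6)**2 = 36)
h*Z = -126*36 = -4536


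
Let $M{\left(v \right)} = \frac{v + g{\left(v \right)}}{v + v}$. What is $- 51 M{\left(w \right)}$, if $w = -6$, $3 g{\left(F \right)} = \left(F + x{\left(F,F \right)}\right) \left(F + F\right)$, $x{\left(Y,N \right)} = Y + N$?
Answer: $\frac{561}{2} \approx 280.5$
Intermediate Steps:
$x{\left(Y,N \right)} = N + Y$
$g{\left(F \right)} = 2 F^{2}$ ($g{\left(F \right)} = \frac{\left(F + \left(F + F\right)\right) \left(F + F\right)}{3} = \frac{\left(F + 2 F\right) 2 F}{3} = \frac{3 F 2 F}{3} = \frac{6 F^{2}}{3} = 2 F^{2}$)
$M{\left(v \right)} = \frac{v + 2 v^{2}}{2 v}$ ($M{\left(v \right)} = \frac{v + 2 v^{2}}{v + v} = \frac{v + 2 v^{2}}{2 v}$)
$- 51 M{\left(w \right)} = - 51 \left(\frac{1}{2} - 6\right) = \left(-51\right) \left(- \frac{11}{2}\right) = \frac{561}{2}$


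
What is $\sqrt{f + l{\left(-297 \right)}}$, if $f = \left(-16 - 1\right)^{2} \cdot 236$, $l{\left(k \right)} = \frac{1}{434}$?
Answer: $\frac{\sqrt{12846633058}}{434} \approx 261.16$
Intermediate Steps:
$l{\left(k \right)} = \frac{1}{434}$
$f = 68204$ ($f = \left(-17\right)^{2} \cdot 236 = 289 \cdot 236 = 68204$)
$\sqrt{f + l{\left(-297 \right)}} = \sqrt{68204 + \frac{1}{434}} = \sqrt{\frac{29600537}{434}} = \frac{\sqrt{12846633058}}{434}$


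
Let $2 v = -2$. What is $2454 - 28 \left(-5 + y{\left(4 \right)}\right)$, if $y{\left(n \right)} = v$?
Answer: $2622$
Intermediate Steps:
$v = -1$ ($v = \frac{1}{2} \left(-2\right) = -1$)
$y{\left(n \right)} = -1$
$2454 - 28 \left(-5 + y{\left(4 \right)}\right) = 2454 - 28 \left(-5 - 1\right) = 2454 - -168 = 2454 + 168 = 2622$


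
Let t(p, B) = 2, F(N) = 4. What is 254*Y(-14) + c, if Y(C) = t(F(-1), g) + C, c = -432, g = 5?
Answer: -3480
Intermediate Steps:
Y(C) = 2 + C
254*Y(-14) + c = 254*(2 - 14) - 432 = 254*(-12) - 432 = -3048 - 432 = -3480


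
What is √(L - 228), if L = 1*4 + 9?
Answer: I*√215 ≈ 14.663*I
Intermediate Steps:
L = 13 (L = 4 + 9 = 13)
√(L - 228) = √(13 - 228) = √(-215) = I*√215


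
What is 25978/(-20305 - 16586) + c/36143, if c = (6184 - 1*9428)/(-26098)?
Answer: -12251944484644/17398902588237 ≈ -0.70418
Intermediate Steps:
c = 1622/13049 (c = (6184 - 9428)*(-1/26098) = -3244*(-1/26098) = 1622/13049 ≈ 0.12430)
25978/(-20305 - 16586) + c/36143 = 25978/(-20305 - 16586) + (1622/13049)/36143 = 25978/(-36891) + (1622/13049)*(1/36143) = 25978*(-1/36891) + 1622/471630007 = -25978/36891 + 1622/471630007 = -12251944484644/17398902588237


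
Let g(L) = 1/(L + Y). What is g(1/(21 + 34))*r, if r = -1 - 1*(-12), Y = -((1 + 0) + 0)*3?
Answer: -605/164 ≈ -3.6890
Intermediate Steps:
Y = -3 (Y = -(1 + 0)*3 = -1*1*3 = -1*3 = -3)
g(L) = 1/(-3 + L) (g(L) = 1/(L - 3) = 1/(-3 + L))
r = 11 (r = -1 + 12 = 11)
g(1/(21 + 34))*r = 11/(-3 + 1/(21 + 34)) = 11/(-3 + 1/55) = 11/(-164/55) = -55/164*11 = -605/164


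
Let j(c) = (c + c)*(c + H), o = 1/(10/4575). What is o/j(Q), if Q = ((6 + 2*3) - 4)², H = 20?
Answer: 305/7168 ≈ 0.042550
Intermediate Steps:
o = 915/2 (o = 1/(10*(1/4575)) = 1/(2/915) = 915/2 ≈ 457.50)
Q = 64 (Q = ((6 + 6) - 4)² = (12 - 4)² = 8² = 64)
j(c) = 2*c*(20 + c) (j(c) = (c + c)*(c + 20) = (2*c)*(20 + c) = 2*c*(20 + c))
o/j(Q) = 915/(2*((2*64*(20 + 64)))) = 915/(2*((2*64*84))) = (915/2)/10752 = (915/2)*(1/10752) = 305/7168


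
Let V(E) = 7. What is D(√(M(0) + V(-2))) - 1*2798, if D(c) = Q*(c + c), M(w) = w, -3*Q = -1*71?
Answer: -2798 + 142*√7/3 ≈ -2672.8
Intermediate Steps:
Q = 71/3 (Q = -(-1)*71/3 = -⅓*(-71) = 71/3 ≈ 23.667)
D(c) = 142*c/3 (D(c) = 71*(c + c)/3 = 71*(2*c)/3 = 142*c/3)
D(√(M(0) + V(-2))) - 1*2798 = 142*√(0 + 7)/3 - 1*2798 = 142*√7/3 - 2798 = -2798 + 142*√7/3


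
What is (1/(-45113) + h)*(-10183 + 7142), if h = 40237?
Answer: -5520059022980/45113 ≈ -1.2236e+8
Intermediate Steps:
(1/(-45113) + h)*(-10183 + 7142) = (1/(-45113) + 40237)*(-10183 + 7142) = (-1/45113 + 40237)*(-3041) = (1815211780/45113)*(-3041) = -5520059022980/45113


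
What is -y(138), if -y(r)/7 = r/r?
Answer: 7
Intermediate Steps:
y(r) = -7 (y(r) = -7*r/r = -7*1 = -7)
-y(138) = -1*(-7) = 7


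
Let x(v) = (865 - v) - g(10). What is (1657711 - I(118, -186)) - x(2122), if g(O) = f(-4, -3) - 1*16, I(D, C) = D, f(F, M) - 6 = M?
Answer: 1658837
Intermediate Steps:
f(F, M) = 6 + M
g(O) = -13 (g(O) = (6 - 3) - 1*16 = 3 - 16 = -13)
x(v) = 878 - v (x(v) = (865 - v) - 1*(-13) = (865 - v) + 13 = 878 - v)
(1657711 - I(118, -186)) - x(2122) = (1657711 - 1*118) - (878 - 1*2122) = (1657711 - 118) - (878 - 2122) = 1657593 - 1*(-1244) = 1657593 + 1244 = 1658837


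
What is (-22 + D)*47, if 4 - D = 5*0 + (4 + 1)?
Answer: -1081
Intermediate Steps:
D = -1 (D = 4 - (5*0 + (4 + 1)) = 4 - (0 + 5) = 4 - 1*5 = 4 - 5 = -1)
(-22 + D)*47 = (-22 - 1)*47 = -23*47 = -1081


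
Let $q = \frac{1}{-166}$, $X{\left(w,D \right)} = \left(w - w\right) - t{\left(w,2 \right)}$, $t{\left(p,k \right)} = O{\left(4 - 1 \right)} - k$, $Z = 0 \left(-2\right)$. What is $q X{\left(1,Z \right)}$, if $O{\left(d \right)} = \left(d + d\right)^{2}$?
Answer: $\frac{17}{83} \approx 0.20482$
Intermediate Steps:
$Z = 0$
$O{\left(d \right)} = 4 d^{2}$ ($O{\left(d \right)} = \left(2 d\right)^{2} = 4 d^{2}$)
$t{\left(p,k \right)} = 36 - k$ ($t{\left(p,k \right)} = 4 \left(4 - 1\right)^{2} - k = 4 \cdot 3^{2} - k = 4 \cdot 9 - k = 36 - k$)
$X{\left(w,D \right)} = -34$ ($X{\left(w,D \right)} = \left(w - w\right) - \left(36 - 2\right) = 0 - \left(36 - 2\right) = 0 - 34 = -34$)
$q = - \frac{1}{166} \approx -0.0060241$
$q X{\left(1,Z \right)} = \left(- \frac{1}{166}\right) \left(-34\right) = \frac{17}{83}$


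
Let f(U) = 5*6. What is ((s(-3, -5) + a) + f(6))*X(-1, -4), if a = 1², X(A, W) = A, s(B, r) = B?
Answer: -28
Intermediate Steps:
f(U) = 30
a = 1
((s(-3, -5) + a) + f(6))*X(-1, -4) = ((-3 + 1) + 30)*(-1) = (-2 + 30)*(-1) = 28*(-1) = -28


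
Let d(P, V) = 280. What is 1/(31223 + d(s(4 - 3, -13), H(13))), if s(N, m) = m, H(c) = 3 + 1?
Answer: 1/31503 ≈ 3.1743e-5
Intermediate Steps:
H(c) = 4
1/(31223 + d(s(4 - 3, -13), H(13))) = 1/(31223 + 280) = 1/31503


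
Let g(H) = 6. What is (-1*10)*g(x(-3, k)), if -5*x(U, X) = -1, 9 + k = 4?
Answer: -60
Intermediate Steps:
k = -5 (k = -9 + 4 = -5)
x(U, X) = 1/5 (x(U, X) = -1/5*(-1) = 1/5)
(-1*10)*g(x(-3, k)) = -1*10*6 = -10*6 = -60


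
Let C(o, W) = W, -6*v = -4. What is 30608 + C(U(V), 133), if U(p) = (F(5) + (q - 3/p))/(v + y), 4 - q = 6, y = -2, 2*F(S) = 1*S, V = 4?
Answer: 30741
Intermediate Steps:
v = 2/3 (v = -1/6*(-4) = 2/3 ≈ 0.66667)
F(S) = S/2 (F(S) = (1*S)/2 = S/2)
q = -2 (q = 4 - 1*6 = 4 - 6 = -2)
U(p) = -3/8 + 9/(4*p) (U(p) = ((1/2)*5 + (-2 - 3/p))/(2/3 - 2) = (5/2 + (-2 - 3/p))/(-4/3) = (1/2 - 3/p)*(-3/4) = -3/8 + 9/(4*p))
30608 + C(U(V), 133) = 30608 + 133 = 30741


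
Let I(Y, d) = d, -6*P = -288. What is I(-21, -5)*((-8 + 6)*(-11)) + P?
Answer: -62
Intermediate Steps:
P = 48 (P = -⅙*(-288) = 48)
I(-21, -5)*((-8 + 6)*(-11)) + P = -5*(-8 + 6)*(-11) + 48 = -(-10)*(-11) + 48 = -5*22 + 48 = -110 + 48 = -62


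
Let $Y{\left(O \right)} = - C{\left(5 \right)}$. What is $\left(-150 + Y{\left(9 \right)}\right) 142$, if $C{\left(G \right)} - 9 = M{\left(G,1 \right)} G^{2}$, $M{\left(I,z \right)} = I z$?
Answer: $-40328$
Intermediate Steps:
$C{\left(G \right)} = 9 + G^{3}$ ($C{\left(G \right)} = 9 + G 1 G^{2} = 9 + G G^{2} = 9 + G^{3}$)
$Y{\left(O \right)} = -134$ ($Y{\left(O \right)} = - (9 + 5^{3}) = - (9 + 125) = \left(-1\right) 134 = -134$)
$\left(-150 + Y{\left(9 \right)}\right) 142 = \left(-150 - 134\right) 142 = \left(-284\right) 142 = -40328$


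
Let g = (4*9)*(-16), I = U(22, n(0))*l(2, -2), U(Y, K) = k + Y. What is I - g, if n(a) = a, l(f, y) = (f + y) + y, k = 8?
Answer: 516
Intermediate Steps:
l(f, y) = f + 2*y
U(Y, K) = 8 + Y
I = -60 (I = (8 + 22)*(2 + 2*(-2)) = 30*(2 - 4) = 30*(-2) = -60)
g = -576 (g = 36*(-16) = -576)
I - g = -60 - 1*(-576) = -60 + 576 = 516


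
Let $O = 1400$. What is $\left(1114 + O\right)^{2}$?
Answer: $6320196$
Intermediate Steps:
$\left(1114 + O\right)^{2} = \left(1114 + 1400\right)^{2} = 2514^{2} = 6320196$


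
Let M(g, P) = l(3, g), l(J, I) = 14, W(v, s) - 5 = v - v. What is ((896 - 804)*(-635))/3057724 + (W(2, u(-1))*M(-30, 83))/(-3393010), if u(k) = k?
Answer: -4960842122/259372202731 ≈ -0.019126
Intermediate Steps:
W(v, s) = 5 (W(v, s) = 5 + (v - v) = 5 + 0 = 5)
M(g, P) = 14
((896 - 804)*(-635))/3057724 + (W(2, u(-1))*M(-30, 83))/(-3393010) = ((896 - 804)*(-635))/3057724 + (5*14)/(-3393010) = (92*(-635))*(1/3057724) + 70*(-1/3393010) = -58420*1/3057724 - 7/339301 = -14605/764431 - 7/339301 = -4960842122/259372202731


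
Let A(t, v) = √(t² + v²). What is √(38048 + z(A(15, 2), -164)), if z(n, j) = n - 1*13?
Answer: √(38035 + √229) ≈ 195.06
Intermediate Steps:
z(n, j) = -13 + n (z(n, j) = n - 13 = -13 + n)
√(38048 + z(A(15, 2), -164)) = √(38048 + (-13 + √(15² + 2²))) = √(38048 + (-13 + √(225 + 4))) = √(38048 + (-13 + √229)) = √(38035 + √229)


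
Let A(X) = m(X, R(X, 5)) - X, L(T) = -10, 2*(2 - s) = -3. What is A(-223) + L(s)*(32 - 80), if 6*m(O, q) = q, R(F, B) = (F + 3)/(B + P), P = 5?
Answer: 2098/3 ≈ 699.33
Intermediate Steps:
s = 7/2 (s = 2 - ½*(-3) = 2 + 3/2 = 7/2 ≈ 3.5000)
R(F, B) = (3 + F)/(5 + B) (R(F, B) = (F + 3)/(B + 5) = (3 + F)/(5 + B))
m(O, q) = q/6
A(X) = 1/20 - 59*X/60 (A(X) = ((3 + X)/(5 + 5))/6 - X = ((3 + X)/10)/6 - X = (3/10 + X/10)/6 - X = (1/20 + X/60) - X = 1/20 - 59*X/60)
A(-223) + L(s)*(32 - 80) = (1/20 - 59/60*(-223)) - 10*(32 - 80) = (1/20 + 13157/60) - 10*(-48) = 658/3 + 480 = 2098/3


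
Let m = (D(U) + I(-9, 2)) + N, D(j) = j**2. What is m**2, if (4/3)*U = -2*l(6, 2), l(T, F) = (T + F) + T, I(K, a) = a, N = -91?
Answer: 123904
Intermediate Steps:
l(T, F) = F + 2*T (l(T, F) = (F + T) + T = F + 2*T)
U = -21 (U = 3*(-2*(2 + 2*6))/4 = 3*(-2*(2 + 12))/4 = 3*(-2*14)/4 = (3/4)*(-28) = -21)
m = 352 (m = ((-21)**2 + 2) - 91 = (441 + 2) - 91 = 443 - 91 = 352)
m**2 = 352**2 = 123904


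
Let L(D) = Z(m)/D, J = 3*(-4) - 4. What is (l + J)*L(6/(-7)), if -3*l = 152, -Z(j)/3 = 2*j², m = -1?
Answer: -1400/3 ≈ -466.67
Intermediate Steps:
Z(j) = -6*j²
l = -152/3 (l = -⅓*152 = -152/3 ≈ -50.667)
J = -16 (J = -12 - 4 = -16)
L(D) = -6/D (L(D) = (-6*(-1)²)/D = (-6*1)/D = -6/D)
(l + J)*L(6/(-7)) = (-152/3 - 16)*(-6/(6/(-7))) = -(-400)/(6*(-⅐)) = -(-400)/(-6/7) = -(-400)*(-7)/6 = -200/3*7 = -1400/3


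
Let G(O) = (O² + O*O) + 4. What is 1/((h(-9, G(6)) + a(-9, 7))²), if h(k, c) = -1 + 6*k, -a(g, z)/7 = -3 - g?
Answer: 1/9409 ≈ 0.00010628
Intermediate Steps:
a(g, z) = 21 + 7*g (a(g, z) = -7*(-3 - g) = 21 + 7*g)
G(O) = 4 + 2*O² (G(O) = (O² + O²) + 4 = 2*O² + 4 = 4 + 2*O²)
1/((h(-9, G(6)) + a(-9, 7))²) = 1/(((-1 + 6*(-9)) + (21 + 7*(-9)))²) = 1/(((-1 - 54) + (21 - 63))²) = 1/((-55 - 42)²) = 1/((-97)²) = 1/9409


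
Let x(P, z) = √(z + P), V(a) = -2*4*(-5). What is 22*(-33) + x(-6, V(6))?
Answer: -726 + √34 ≈ -720.17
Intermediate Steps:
V(a) = 40 (V(a) = -8*(-5) = 40)
x(P, z) = √(P + z)
22*(-33) + x(-6, V(6)) = 22*(-33) + √(-6 + 40) = -726 + √34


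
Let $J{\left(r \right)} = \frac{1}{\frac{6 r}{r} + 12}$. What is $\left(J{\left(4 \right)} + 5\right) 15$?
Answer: $\frac{455}{6} \approx 75.833$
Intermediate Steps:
$J{\left(r \right)} = \frac{1}{18}$ ($J{\left(r \right)} = \frac{1}{6 + 12} = \frac{1}{18}$)
$\left(J{\left(4 \right)} + 5\right) 15 = \left(\frac{1}{18} + 5\right) 15 = \frac{91}{18} \cdot 15 = \frac{455}{6}$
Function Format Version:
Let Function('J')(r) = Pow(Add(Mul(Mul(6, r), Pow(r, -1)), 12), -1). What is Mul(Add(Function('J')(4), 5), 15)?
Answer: Rational(455, 6) ≈ 75.833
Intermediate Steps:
Function('J')(r) = Rational(1, 18) (Function('J')(r) = Pow(Add(6, 12), -1) = Pow(18, -1) = Rational(1, 18))
Mul(Add(Function('J')(4), 5), 15) = Mul(Add(Rational(1, 18), 5), 15) = Mul(Rational(91, 18), 15) = Rational(455, 6)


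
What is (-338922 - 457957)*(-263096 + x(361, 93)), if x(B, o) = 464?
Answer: 209285925528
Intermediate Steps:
(-338922 - 457957)*(-263096 + x(361, 93)) = (-338922 - 457957)*(-263096 + 464) = -796879*(-262632) = 209285925528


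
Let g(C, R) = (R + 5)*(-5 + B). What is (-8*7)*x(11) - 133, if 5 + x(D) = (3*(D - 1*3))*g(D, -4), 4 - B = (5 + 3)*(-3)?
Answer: -30765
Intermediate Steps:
B = 28 (B = 4 - (5 + 3)*(-3) = 4 - 8*(-3) = 4 - 1*(-24) = 4 + 24 = 28)
g(C, R) = 115 + 23*R (g(C, R) = (R + 5)*(-5 + 28) = (5 + R)*23 = 115 + 23*R)
x(D) = -212 + 69*D (x(D) = -5 + (3*(D - 1*3))*(115 + 23*(-4)) = -5 + (3*(D - 3))*(115 - 92) = -5 + (3*(-3 + D))*23 = -5 + (-9 + 3*D)*23 = -5 + (-207 + 69*D) = -212 + 69*D)
(-8*7)*x(11) - 133 = (-8*7)*(-212 + 69*11) - 133 = -56*(-212 + 759) - 133 = -56*547 - 133 = -30632 - 133 = -30765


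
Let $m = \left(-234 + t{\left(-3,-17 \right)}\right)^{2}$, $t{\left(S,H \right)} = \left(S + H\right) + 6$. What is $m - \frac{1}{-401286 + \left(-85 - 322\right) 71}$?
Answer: $\frac{26457975233}{430183} \approx 61504.0$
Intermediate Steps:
$t{\left(S,H \right)} = 6 + H + S$ ($t{\left(S,H \right)} = \left(H + S\right) + 6 = 6 + H + S$)
$m = 61504$ ($m = \left(-234 - 14\right)^{2} = \left(-248\right)^{2} = 61504$)
$m - \frac{1}{-401286 + \left(-85 - 322\right) 71} = 61504 - \frac{1}{-401286 + \left(-85 - 322\right) 71} = 61504 - \frac{1}{-401286 - 28897} = 61504 - \frac{1}{-430183} = 61504 - - \frac{1}{430183} = 61504 + \frac{1}{430183} = \frac{26457975233}{430183}$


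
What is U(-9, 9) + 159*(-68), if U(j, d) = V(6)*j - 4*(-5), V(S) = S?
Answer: -10846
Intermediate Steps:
U(j, d) = 20 + 6*j (U(j, d) = 6*j - 4*(-5) = 6*j + 20 = 20 + 6*j)
U(-9, 9) + 159*(-68) = (20 + 6*(-9)) + 159*(-68) = (20 - 54) - 10812 = -34 - 10812 = -10846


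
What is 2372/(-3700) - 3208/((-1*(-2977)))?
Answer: -4732761/2753725 ≈ -1.7187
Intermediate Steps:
2372/(-3700) - 3208/((-1*(-2977))) = 2372*(-1/3700) - 3208/2977 = -593/925 - 3208*1/2977 = -593/925 - 3208/2977 = -4732761/2753725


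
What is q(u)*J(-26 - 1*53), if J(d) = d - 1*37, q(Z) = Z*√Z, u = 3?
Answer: -348*√3 ≈ -602.75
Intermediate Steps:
q(Z) = Z^(3/2)
J(d) = -37 + d (J(d) = d - 37 = -37 + d)
q(u)*J(-26 - 1*53) = 3^(3/2)*(-37 + (-26 - 1*53)) = (3*√3)*(-37 + (-26 - 53)) = (3*√3)*(-37 - 79) = (3*√3)*(-116) = -348*√3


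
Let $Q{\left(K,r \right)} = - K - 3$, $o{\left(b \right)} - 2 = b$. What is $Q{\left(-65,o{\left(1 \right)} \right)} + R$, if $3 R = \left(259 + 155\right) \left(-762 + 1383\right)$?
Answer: $85760$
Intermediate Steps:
$R = 85698$ ($R = \frac{\left(259 + 155\right) \left(-762 + 1383\right)}{3} = \frac{414 \cdot 621}{3} = \frac{1}{3} \cdot 257094 = 85698$)
$o{\left(b \right)} = 2 + b$
$Q{\left(K,r \right)} = -3 - K$
$Q{\left(-65,o{\left(1 \right)} \right)} + R = \left(-3 - -65\right) + 85698 = \left(-3 + 65\right) + 85698 = 62 + 85698 = 85760$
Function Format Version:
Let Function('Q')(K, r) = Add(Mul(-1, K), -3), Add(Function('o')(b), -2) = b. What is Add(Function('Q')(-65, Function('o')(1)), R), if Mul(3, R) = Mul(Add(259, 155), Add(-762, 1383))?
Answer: 85760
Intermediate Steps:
R = 85698 (R = Mul(Rational(1, 3), Mul(Add(259, 155), Add(-762, 1383))) = Mul(Rational(1, 3), Mul(414, 621)) = Mul(Rational(1, 3), 257094) = 85698)
Function('o')(b) = Add(2, b)
Function('Q')(K, r) = Add(-3, Mul(-1, K))
Add(Function('Q')(-65, Function('o')(1)), R) = Add(Add(-3, Mul(-1, -65)), 85698) = Add(Add(-3, 65), 85698) = Add(62, 85698) = 85760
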